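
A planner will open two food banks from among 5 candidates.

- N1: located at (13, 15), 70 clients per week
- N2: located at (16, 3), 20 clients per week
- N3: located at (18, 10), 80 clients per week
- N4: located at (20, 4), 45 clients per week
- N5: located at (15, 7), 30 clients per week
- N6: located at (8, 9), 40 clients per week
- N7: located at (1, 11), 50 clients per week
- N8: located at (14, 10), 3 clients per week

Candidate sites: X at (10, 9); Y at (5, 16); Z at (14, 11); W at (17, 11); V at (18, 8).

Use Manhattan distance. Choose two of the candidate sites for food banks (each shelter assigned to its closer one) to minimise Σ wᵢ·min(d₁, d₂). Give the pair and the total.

Evaluate every pair (each demand assigned to the nearer of the two):
  {X, V}: total = 1965
  {Z, V}: total = 2013
  {X, W}: total = 2172
  {Y, V}: total = 2188
  {Z, W}: total = 2263
  {X, Z}: total = 2318
  {Y, W}: total = 2392
  {Y, Z}: total = 2458
  {W, V}: total = 2502
  {X, Y}: total = 3020
Best pair: {X, V} with total 1965.

{X, V}, total 1965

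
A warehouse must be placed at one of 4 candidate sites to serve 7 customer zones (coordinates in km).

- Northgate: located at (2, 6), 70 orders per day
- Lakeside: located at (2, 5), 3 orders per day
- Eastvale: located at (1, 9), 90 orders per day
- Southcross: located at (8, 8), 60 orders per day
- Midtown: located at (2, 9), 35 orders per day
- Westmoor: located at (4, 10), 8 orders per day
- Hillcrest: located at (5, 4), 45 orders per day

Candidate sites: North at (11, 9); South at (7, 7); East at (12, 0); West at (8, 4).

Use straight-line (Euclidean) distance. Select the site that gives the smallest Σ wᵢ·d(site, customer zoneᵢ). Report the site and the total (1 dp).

Total weighted distance at each candidate:
  North (11, 9): total = 2506.4
  South (7, 7): total = 1411.8
  East (12, 0): total = 3601.8
  West (8, 4): total = 1941.2
Minimum is at South with total 1411.8 km.

South, total 1411.8 km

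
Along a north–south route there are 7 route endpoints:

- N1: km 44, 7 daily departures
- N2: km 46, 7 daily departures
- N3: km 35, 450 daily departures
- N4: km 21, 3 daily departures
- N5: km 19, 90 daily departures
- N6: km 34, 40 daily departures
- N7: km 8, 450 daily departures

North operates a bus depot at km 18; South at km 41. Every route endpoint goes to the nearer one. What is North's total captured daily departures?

The indifferent point is the midpoint (18+41)/2 = 29.5; route endpoints left of it (closer to North at 18) go to North, those right go to South.
  N7 at 8 (w=450) → North
  N5 at 19 (w=90) → North
  N4 at 21 (w=3) → North
  N6 at 34 (w=40) → South
  N3 at 35 (w=450) → South
  N1 at 44 (w=7) → South
  N2 at 46 (w=7) → South
North captures 543; South captures 504.

543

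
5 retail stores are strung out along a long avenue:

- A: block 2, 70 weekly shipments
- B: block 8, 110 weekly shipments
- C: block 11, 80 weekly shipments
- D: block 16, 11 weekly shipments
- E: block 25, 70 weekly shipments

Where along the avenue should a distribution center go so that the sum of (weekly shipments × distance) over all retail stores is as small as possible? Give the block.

x = 8

For a sum of weighted absolute distances on a line, the optimum is the weighted median (not the mean). Total weight W = 341; half-weight = 170.5.
Sort by position and accumulate weight:
  block 2 (A, w=70) → cum 70
  block 8 (B, w=110) → cum 180  ≥ 170.5 → median here
  block 11 (C, w=80) → cum 260
  block 16 (D, w=11) → cum 271
  block 25 (E, w=70) → cum 341
Optimal location: block 8.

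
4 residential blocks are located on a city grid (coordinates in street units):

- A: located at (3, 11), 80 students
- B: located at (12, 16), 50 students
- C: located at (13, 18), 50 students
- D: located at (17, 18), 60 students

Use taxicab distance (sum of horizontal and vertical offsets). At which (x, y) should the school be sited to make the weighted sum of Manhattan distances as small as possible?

Manhattan distance separates: Σwᵢ(|x−xᵢ|+|y−yᵢ|) = Σwᵢ|x−xᵢ| + Σwᵢ|y−yᵢ|, so x and y are optimised independently as 1-D weighted medians.
Total weight W = 240; half = 120.
x-coordinate, sorted with cumulative weight:
  x=3 (A, w=80) cum 80
  x=12 (B, w=50) cum 130  ← median
  x=13 (C, w=50) cum 180
  x=17 (D, w=60) cum 240
⇒ x* = 12
y-coordinate, sorted with cumulative weight:
  y=11 (A, w=80) cum 80
  y=16 (B, w=50) cum 130  ← median
  y=18 (C, w=50) cum 180
  y=18 (D, w=60) cum 240
⇒ y* = 16

(12, 16)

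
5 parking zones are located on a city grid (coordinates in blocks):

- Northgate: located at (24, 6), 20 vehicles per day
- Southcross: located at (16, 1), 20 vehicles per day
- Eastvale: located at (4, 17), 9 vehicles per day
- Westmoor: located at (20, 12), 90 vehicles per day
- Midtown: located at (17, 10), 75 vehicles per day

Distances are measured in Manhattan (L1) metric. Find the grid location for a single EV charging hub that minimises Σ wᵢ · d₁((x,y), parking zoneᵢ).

(20, 10)

Manhattan distance separates: Σwᵢ(|x−xᵢ|+|y−yᵢ|) = Σwᵢ|x−xᵢ| + Σwᵢ|y−yᵢ|, so x and y are optimised independently as 1-D weighted medians.
Total weight W = 214; half = 107.
x-coordinate, sorted with cumulative weight:
  x=4 (Eastvale, w=9) cum 9
  x=16 (Southcross, w=20) cum 29
  x=17 (Midtown, w=75) cum 104
  x=20 (Westmoor, w=90) cum 194  ← median
  x=24 (Northgate, w=20) cum 214
⇒ x* = 20
y-coordinate, sorted with cumulative weight:
  y=1 (Southcross, w=20) cum 20
  y=6 (Northgate, w=20) cum 40
  y=10 (Midtown, w=75) cum 115  ← median
  y=12 (Westmoor, w=90) cum 205
  y=17 (Eastvale, w=9) cum 214
⇒ y* = 10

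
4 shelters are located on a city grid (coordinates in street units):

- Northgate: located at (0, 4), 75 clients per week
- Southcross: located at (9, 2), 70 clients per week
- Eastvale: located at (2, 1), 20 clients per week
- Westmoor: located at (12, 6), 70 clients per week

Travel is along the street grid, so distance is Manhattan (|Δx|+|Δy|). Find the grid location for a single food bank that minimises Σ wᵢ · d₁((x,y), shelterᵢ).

(9, 4)

Manhattan distance separates: Σwᵢ(|x−xᵢ|+|y−yᵢ|) = Σwᵢ|x−xᵢ| + Σwᵢ|y−yᵢ|, so x and y are optimised independently as 1-D weighted medians.
Total weight W = 235; half = 117.5.
x-coordinate, sorted with cumulative weight:
  x=0 (Northgate, w=75) cum 75
  x=2 (Eastvale, w=20) cum 95
  x=9 (Southcross, w=70) cum 165  ← median
  x=12 (Westmoor, w=70) cum 235
⇒ x* = 9
y-coordinate, sorted with cumulative weight:
  y=1 (Eastvale, w=20) cum 20
  y=2 (Southcross, w=70) cum 90
  y=4 (Northgate, w=75) cum 165  ← median
  y=6 (Westmoor, w=70) cum 235
⇒ y* = 4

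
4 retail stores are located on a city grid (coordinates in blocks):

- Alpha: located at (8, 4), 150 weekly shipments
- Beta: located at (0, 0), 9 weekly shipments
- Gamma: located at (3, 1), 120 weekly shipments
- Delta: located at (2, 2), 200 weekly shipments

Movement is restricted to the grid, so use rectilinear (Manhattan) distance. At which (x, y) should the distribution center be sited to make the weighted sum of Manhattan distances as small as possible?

Manhattan distance separates: Σwᵢ(|x−xᵢ|+|y−yᵢ|) = Σwᵢ|x−xᵢ| + Σwᵢ|y−yᵢ|, so x and y are optimised independently as 1-D weighted medians.
Total weight W = 479; half = 239.5.
x-coordinate, sorted with cumulative weight:
  x=0 (Beta, w=9) cum 9
  x=2 (Delta, w=200) cum 209
  x=3 (Gamma, w=120) cum 329  ← median
  x=8 (Alpha, w=150) cum 479
⇒ x* = 3
y-coordinate, sorted with cumulative weight:
  y=0 (Beta, w=9) cum 9
  y=1 (Gamma, w=120) cum 129
  y=2 (Delta, w=200) cum 329  ← median
  y=4 (Alpha, w=150) cum 479
⇒ y* = 2

(3, 2)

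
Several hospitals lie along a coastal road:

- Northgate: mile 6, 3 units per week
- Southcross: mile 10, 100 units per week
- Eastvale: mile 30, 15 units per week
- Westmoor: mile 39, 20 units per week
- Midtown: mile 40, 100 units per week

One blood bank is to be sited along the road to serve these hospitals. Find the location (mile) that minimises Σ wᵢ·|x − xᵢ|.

x = 39

For a sum of weighted absolute distances on a line, the optimum is the weighted median (not the mean). Total weight W = 238; half-weight = 119.
Sort by position and accumulate weight:
  mile 6 (Northgate, w=3) → cum 3
  mile 10 (Southcross, w=100) → cum 103
  mile 30 (Eastvale, w=15) → cum 118
  mile 39 (Westmoor, w=20) → cum 138  ≥ 119 → median here
  mile 40 (Midtown, w=100) → cum 238
Optimal location: mile 39.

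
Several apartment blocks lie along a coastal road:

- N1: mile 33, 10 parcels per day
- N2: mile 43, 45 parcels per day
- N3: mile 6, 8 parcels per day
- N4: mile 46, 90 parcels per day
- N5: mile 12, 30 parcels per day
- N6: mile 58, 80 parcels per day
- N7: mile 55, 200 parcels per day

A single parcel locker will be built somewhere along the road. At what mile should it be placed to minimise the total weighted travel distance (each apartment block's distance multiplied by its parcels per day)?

x = 55

For a sum of weighted absolute distances on a line, the optimum is the weighted median (not the mean). Total weight W = 463; half-weight = 231.5.
Sort by position and accumulate weight:
  mile 6 (N3, w=8) → cum 8
  mile 12 (N5, w=30) → cum 38
  mile 33 (N1, w=10) → cum 48
  mile 43 (N2, w=45) → cum 93
  mile 46 (N4, w=90) → cum 183
  mile 55 (N7, w=200) → cum 383  ≥ 231.5 → median here
  mile 58 (N6, w=80) → cum 463
Optimal location: mile 55.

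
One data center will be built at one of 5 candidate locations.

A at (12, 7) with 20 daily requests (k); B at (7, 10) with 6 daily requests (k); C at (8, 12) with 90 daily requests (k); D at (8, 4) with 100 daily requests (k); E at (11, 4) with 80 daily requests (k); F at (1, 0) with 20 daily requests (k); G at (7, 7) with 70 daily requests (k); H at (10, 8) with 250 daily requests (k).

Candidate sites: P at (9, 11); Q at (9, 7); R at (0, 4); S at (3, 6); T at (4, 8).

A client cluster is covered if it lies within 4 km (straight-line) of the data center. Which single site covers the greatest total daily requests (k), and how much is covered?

Q, covering 526

Coverage radius r = 4 km; a point is covered iff (Δx)²+(Δy)² ≤ 4² = 16.
  P (9, 11): covers {B, C, H} → 346
  Q (9, 7): covers {A, B, D, E, G, H} → 526
  R (0, 4): covers {none} → 0
  S (3, 6): covers {none} → 0
  T (4, 8): covers {B, G} → 76
Maximum coverage at Q: 526 daily requests (k).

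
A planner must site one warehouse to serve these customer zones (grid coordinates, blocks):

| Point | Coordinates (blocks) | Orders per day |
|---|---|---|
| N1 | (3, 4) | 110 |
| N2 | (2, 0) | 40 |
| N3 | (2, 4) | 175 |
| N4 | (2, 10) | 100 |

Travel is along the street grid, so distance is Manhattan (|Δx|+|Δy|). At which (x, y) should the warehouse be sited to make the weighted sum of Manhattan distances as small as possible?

(2, 4)

Manhattan distance separates: Σwᵢ(|x−xᵢ|+|y−yᵢ|) = Σwᵢ|x−xᵢ| + Σwᵢ|y−yᵢ|, so x and y are optimised independently as 1-D weighted medians.
Total weight W = 425; half = 212.5.
x-coordinate, sorted with cumulative weight:
  x=2 (N2, w=40) cum 40
  x=2 (N3, w=175) cum 215  ← median
  x=2 (N4, w=100) cum 315
  x=3 (N1, w=110) cum 425
⇒ x* = 2
y-coordinate, sorted with cumulative weight:
  y=0 (N2, w=40) cum 40
  y=4 (N1, w=110) cum 150
  y=4 (N3, w=175) cum 325  ← median
  y=10 (N4, w=100) cum 425
⇒ y* = 4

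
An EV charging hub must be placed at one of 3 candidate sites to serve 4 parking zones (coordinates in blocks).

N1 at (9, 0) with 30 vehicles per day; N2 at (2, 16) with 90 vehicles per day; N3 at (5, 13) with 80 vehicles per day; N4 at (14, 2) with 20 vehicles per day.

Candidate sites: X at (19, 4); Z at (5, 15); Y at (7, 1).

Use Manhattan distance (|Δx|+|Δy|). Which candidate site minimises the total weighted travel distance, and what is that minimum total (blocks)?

Z, total 1530 blocks

Total weighted distance at each candidate:
  X (19, 4): total = 5010
  Z (5, 15): total = 1530
  Y (7, 1): total = 3170
Minimum is at Z with total 1530 blocks.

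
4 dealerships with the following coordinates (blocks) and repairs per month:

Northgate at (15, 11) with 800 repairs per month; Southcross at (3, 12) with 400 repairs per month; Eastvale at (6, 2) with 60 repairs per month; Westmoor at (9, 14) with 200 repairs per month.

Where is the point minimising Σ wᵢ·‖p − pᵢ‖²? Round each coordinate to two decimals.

(10.52, 11.32)

The minimiser of Σwᵢ‖p−pᵢ‖² is the weighted centroid p* = (Σwᵢpᵢ)/(Σwᵢ).
Σwᵢ = 1460.
Σwᵢxᵢ = 800·15 + 400·3 + 60·6 + 200·9 = 15360.
Σwᵢyᵢ = 800·11 + 400·12 + 60·2 + 200·14 = 16520.
x* = 15360/1460 = 10.52, y* = 16520/1460 = 11.32.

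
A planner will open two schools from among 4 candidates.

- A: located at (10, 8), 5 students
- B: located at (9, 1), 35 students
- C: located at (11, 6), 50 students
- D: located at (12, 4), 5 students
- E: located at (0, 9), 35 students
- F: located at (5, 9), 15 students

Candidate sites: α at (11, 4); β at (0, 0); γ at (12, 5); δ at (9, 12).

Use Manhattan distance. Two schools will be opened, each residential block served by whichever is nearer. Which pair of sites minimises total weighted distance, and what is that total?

{α, β}, total 785

Evaluate every pair (each demand assigned to the nearer of the two):
  {α, β}: total = 785
  {α, δ}: total = 830
  {β, γ}: total = 855
  {γ, δ}: total = 900
  {α, γ}: total = 1030
  {β, δ}: total = 1250
Best pair: {α, β} with total 785.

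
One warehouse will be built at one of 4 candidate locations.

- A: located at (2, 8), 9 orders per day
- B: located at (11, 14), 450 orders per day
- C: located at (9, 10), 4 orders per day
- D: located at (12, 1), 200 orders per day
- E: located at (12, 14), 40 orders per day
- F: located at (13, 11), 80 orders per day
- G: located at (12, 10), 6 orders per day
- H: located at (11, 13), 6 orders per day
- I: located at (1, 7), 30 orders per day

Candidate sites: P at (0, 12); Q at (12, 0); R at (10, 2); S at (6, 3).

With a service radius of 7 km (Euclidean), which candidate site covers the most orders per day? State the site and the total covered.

S, covering 239

Coverage radius r = 7 km; a point is covered iff (Δx)²+(Δy)² ≤ 7² = 49.
  P (0, 12): covers {A, I} → 39
  Q (12, 0): covers {D} → 200
  R (10, 2): covers {D} → 200
  S (6, 3): covers {A, D, I} → 239
Maximum coverage at S: 239 orders per day.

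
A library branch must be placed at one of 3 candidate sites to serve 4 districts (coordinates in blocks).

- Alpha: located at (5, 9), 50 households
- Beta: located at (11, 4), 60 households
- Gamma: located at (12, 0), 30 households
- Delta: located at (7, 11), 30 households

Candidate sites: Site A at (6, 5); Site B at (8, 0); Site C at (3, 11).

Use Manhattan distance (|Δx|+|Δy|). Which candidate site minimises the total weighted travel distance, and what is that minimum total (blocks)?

Site A, total 1150 blocks

Total weighted distance at each candidate:
  Site A (6, 5): total = 1150
  Site B (8, 0): total = 1500
  Site C (3, 11): total = 1820
Minimum is at Site A with total 1150 blocks.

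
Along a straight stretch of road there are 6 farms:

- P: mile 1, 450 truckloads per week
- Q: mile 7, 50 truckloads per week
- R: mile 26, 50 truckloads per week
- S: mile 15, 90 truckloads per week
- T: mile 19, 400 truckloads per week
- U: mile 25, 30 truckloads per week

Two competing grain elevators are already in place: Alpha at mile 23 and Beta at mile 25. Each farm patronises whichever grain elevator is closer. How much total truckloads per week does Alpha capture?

990

The indifferent point is the midpoint (23+25)/2 = 24; farms left of it (closer to Alpha at 23) go to Alpha, those right go to Beta.
  P at 1 (w=450) → Alpha
  Q at 7 (w=50) → Alpha
  S at 15 (w=90) → Alpha
  T at 19 (w=400) → Alpha
  U at 25 (w=30) → Beta
  R at 26 (w=50) → Beta
Alpha captures 990; Beta captures 80.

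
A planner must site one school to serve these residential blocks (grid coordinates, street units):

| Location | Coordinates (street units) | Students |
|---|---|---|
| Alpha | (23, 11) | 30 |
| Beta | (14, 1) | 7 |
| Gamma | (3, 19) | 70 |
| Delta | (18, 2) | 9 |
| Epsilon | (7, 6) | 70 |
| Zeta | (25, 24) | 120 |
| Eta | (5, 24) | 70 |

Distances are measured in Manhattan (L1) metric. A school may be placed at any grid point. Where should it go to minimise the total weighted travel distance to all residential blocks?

Manhattan distance separates: Σwᵢ(|x−xᵢ|+|y−yᵢ|) = Σwᵢ|x−xᵢ| + Σwᵢ|y−yᵢ|, so x and y are optimised independently as 1-D weighted medians.
Total weight W = 376; half = 188.
x-coordinate, sorted with cumulative weight:
  x=3 (Gamma, w=70) cum 70
  x=5 (Eta, w=70) cum 140
  x=7 (Epsilon, w=70) cum 210  ← median
  x=14 (Beta, w=7) cum 217
  x=18 (Delta, w=9) cum 226
  x=23 (Alpha, w=30) cum 256
  x=25 (Zeta, w=120) cum 376
⇒ x* = 7
y-coordinate, sorted with cumulative weight:
  y=1 (Beta, w=7) cum 7
  y=2 (Delta, w=9) cum 16
  y=6 (Epsilon, w=70) cum 86
  y=11 (Alpha, w=30) cum 116
  y=19 (Gamma, w=70) cum 186
  y=24 (Zeta, w=120) cum 306  ← median
  y=24 (Eta, w=70) cum 376
⇒ y* = 24

(7, 24)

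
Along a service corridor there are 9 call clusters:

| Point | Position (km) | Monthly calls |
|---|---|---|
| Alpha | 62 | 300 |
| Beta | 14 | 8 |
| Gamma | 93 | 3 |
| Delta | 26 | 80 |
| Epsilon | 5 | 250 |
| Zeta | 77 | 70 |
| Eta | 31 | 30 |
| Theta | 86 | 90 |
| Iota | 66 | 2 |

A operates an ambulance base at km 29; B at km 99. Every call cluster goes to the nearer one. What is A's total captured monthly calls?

668

The indifferent point is the midpoint (29+99)/2 = 64; call clusters left of it (closer to A at 29) go to A, those right go to B.
  Epsilon at 5 (w=250) → A
  Beta at 14 (w=8) → A
  Delta at 26 (w=80) → A
  Eta at 31 (w=30) → A
  Alpha at 62 (w=300) → A
  Iota at 66 (w=2) → B
  Zeta at 77 (w=70) → B
  Theta at 86 (w=90) → B
  Gamma at 93 (w=3) → B
A captures 668; B captures 165.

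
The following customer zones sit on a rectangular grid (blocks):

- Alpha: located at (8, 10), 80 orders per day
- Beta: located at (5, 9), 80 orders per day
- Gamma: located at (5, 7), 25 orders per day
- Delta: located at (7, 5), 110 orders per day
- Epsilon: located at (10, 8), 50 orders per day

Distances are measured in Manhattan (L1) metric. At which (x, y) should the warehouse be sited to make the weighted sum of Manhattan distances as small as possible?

(7, 8)

Manhattan distance separates: Σwᵢ(|x−xᵢ|+|y−yᵢ|) = Σwᵢ|x−xᵢ| + Σwᵢ|y−yᵢ|, so x and y are optimised independently as 1-D weighted medians.
Total weight W = 345; half = 172.5.
x-coordinate, sorted with cumulative weight:
  x=5 (Beta, w=80) cum 80
  x=5 (Gamma, w=25) cum 105
  x=7 (Delta, w=110) cum 215  ← median
  x=8 (Alpha, w=80) cum 295
  x=10 (Epsilon, w=50) cum 345
⇒ x* = 7
y-coordinate, sorted with cumulative weight:
  y=5 (Delta, w=110) cum 110
  y=7 (Gamma, w=25) cum 135
  y=8 (Epsilon, w=50) cum 185  ← median
  y=9 (Beta, w=80) cum 265
  y=10 (Alpha, w=80) cum 345
⇒ y* = 8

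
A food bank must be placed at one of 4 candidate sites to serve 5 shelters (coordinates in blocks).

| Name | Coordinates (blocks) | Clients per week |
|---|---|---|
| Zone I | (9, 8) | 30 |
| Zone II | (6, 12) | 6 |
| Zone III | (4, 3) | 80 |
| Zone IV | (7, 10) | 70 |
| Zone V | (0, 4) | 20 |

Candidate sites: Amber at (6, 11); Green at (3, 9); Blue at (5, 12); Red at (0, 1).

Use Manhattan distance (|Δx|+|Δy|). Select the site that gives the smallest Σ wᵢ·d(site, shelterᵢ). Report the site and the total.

Total weighted distance at each candidate:
  Amber (6, 11): total = 1386
  Green (3, 9): total = 1316
  Blue (5, 12): total = 1586
  Red (0, 1): total = 2242
Minimum is at Green with total 1316 blocks.

Green, total 1316 blocks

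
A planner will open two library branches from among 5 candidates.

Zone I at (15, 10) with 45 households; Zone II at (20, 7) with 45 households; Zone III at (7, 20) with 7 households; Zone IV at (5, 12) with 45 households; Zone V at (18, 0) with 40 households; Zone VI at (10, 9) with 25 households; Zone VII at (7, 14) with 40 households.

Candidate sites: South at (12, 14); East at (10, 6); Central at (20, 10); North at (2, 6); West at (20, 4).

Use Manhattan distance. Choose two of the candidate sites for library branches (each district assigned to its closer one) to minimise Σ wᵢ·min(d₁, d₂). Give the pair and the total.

Evaluate every pair (each demand assigned to the nearer of the two):
  {South, West}: total = 1547
  {South, Central}: total = 1697
  {East, West}: total = 1909
  {East, Central}: total = 1969
  {South, East}: total = 2127
  {Central, North}: total = 2173
  {North, West}: total = 2203
  {Central, West}: total = 2481
  {East, North}: total = 2499
  {South, North}: total = 2647
Best pair: {South, West} with total 1547.

{South, West}, total 1547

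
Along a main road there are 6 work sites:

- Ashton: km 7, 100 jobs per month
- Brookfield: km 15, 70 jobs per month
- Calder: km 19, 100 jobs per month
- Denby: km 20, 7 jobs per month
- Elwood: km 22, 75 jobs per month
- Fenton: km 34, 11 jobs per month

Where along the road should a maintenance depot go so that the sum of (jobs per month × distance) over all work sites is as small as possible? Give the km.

x = 19

For a sum of weighted absolute distances on a line, the optimum is the weighted median (not the mean). Total weight W = 363; half-weight = 181.5.
Sort by position and accumulate weight:
  km 7 (Ashton, w=100) → cum 100
  km 15 (Brookfield, w=70) → cum 170
  km 19 (Calder, w=100) → cum 270  ≥ 181.5 → median here
  km 20 (Denby, w=7) → cum 277
  km 22 (Elwood, w=75) → cum 352
  km 34 (Fenton, w=11) → cum 363
Optimal location: km 19.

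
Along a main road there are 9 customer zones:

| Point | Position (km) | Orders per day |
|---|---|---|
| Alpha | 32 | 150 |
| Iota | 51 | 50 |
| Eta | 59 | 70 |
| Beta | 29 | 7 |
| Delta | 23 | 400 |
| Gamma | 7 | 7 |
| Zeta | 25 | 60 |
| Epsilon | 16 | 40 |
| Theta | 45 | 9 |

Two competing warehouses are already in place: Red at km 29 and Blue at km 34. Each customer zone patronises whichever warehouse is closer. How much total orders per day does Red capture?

The indifferent point is the midpoint (29+34)/2 = 31.5; customer zones left of it (closer to Red at 29) go to Red, those right go to Blue.
  Gamma at 7 (w=7) → Red
  Epsilon at 16 (w=40) → Red
  Delta at 23 (w=400) → Red
  Zeta at 25 (w=60) → Red
  Beta at 29 (w=7) → Red
  Alpha at 32 (w=150) → Blue
  Theta at 45 (w=9) → Blue
  Iota at 51 (w=50) → Blue
  Eta at 59 (w=70) → Blue
Red captures 514; Blue captures 279.

514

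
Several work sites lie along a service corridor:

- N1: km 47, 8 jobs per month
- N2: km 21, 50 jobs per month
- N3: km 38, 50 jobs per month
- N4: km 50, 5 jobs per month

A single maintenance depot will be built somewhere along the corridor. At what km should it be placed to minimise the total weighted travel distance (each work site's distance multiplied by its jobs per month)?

For a sum of weighted absolute distances on a line, the optimum is the weighted median (not the mean). Total weight W = 113; half-weight = 56.5.
Sort by position and accumulate weight:
  km 21 (N2, w=50) → cum 50
  km 38 (N3, w=50) → cum 100  ≥ 56.5 → median here
  km 47 (N1, w=8) → cum 108
  km 50 (N4, w=5) → cum 113
Optimal location: km 38.

x = 38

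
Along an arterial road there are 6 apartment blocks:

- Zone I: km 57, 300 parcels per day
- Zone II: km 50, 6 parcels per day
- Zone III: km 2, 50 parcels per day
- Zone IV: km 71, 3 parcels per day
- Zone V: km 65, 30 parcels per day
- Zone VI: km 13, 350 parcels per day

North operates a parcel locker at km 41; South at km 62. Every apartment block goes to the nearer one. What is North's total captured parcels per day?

406

The indifferent point is the midpoint (41+62)/2 = 51.5; apartment blocks left of it (closer to North at 41) go to North, those right go to South.
  Zone III at 2 (w=50) → North
  Zone VI at 13 (w=350) → North
  Zone II at 50 (w=6) → North
  Zone I at 57 (w=300) → South
  Zone V at 65 (w=30) → South
  Zone IV at 71 (w=3) → South
North captures 406; South captures 333.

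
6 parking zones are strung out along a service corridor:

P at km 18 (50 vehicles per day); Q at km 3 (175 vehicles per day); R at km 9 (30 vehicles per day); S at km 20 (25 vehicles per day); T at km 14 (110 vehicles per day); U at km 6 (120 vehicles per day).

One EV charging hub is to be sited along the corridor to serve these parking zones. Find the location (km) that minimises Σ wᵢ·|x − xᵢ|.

x = 6

For a sum of weighted absolute distances on a line, the optimum is the weighted median (not the mean). Total weight W = 510; half-weight = 255.
Sort by position and accumulate weight:
  km 3 (Q, w=175) → cum 175
  km 6 (U, w=120) → cum 295  ≥ 255 → median here
  km 9 (R, w=30) → cum 325
  km 14 (T, w=110) → cum 435
  km 18 (P, w=50) → cum 485
  km 20 (S, w=25) → cum 510
Optimal location: km 6.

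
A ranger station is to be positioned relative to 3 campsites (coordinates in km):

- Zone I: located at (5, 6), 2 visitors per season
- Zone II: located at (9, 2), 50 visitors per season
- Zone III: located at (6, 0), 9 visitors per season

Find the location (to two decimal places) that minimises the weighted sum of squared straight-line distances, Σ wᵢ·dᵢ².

The minimiser of Σwᵢ‖p−pᵢ‖² is the weighted centroid p* = (Σwᵢpᵢ)/(Σwᵢ).
Σwᵢ = 61.
Σwᵢxᵢ = 2·5 + 50·9 + 9·6 = 514.
Σwᵢyᵢ = 2·6 + 50·2 + 9·0 = 112.
x* = 514/61 = 8.43, y* = 112/61 = 1.84.

(8.43, 1.84)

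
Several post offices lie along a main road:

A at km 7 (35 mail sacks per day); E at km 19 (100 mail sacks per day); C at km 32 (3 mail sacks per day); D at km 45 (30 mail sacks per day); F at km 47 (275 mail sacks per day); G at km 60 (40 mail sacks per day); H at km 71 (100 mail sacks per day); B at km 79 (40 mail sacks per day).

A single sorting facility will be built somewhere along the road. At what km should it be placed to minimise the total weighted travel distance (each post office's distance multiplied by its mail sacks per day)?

For a sum of weighted absolute distances on a line, the optimum is the weighted median (not the mean). Total weight W = 623; half-weight = 311.5.
Sort by position and accumulate weight:
  km 7 (A, w=35) → cum 35
  km 19 (E, w=100) → cum 135
  km 32 (C, w=3) → cum 138
  km 45 (D, w=30) → cum 168
  km 47 (F, w=275) → cum 443  ≥ 311.5 → median here
  km 60 (G, w=40) → cum 483
  km 71 (H, w=100) → cum 583
  km 79 (B, w=40) → cum 623
Optimal location: km 47.

x = 47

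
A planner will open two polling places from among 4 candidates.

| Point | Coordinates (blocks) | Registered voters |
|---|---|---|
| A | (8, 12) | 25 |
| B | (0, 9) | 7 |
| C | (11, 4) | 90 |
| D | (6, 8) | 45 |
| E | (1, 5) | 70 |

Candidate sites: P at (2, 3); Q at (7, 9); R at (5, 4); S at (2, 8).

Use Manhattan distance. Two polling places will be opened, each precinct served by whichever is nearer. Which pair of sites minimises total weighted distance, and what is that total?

{Q, R}, total 1129

Evaluate every pair (each demand assigned to the nearer of the two):
  {Q, R}: total = 1129
  {P, Q}: total = 1259
  {R, S}: total = 1271
  {Q, S}: total = 1301
  {P, R}: total = 1306
  {P, S}: total = 1561
Best pair: {Q, R} with total 1129.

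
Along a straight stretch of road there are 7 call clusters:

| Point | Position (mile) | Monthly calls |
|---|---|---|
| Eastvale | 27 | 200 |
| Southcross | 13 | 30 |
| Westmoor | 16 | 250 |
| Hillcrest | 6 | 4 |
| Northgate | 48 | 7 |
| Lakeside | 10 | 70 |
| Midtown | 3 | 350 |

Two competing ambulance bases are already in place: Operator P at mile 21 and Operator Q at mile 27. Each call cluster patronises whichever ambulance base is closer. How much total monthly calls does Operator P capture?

The indifferent point is the midpoint (21+27)/2 = 24; call clusters left of it (closer to Operator P at 21) go to Operator P, those right go to Operator Q.
  Midtown at 3 (w=350) → Operator P
  Hillcrest at 6 (w=4) → Operator P
  Lakeside at 10 (w=70) → Operator P
  Southcross at 13 (w=30) → Operator P
  Westmoor at 16 (w=250) → Operator P
  Eastvale at 27 (w=200) → Operator Q
  Northgate at 48 (w=7) → Operator Q
Operator P captures 704; Operator Q captures 207.

704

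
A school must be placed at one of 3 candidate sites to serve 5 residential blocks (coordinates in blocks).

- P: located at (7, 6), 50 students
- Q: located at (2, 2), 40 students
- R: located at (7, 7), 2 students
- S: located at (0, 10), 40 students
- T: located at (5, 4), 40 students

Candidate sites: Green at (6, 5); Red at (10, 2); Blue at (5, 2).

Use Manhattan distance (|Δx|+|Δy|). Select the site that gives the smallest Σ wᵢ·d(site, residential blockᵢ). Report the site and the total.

Total weighted distance at each candidate:
  Green (6, 5): total = 906
  Red (10, 2): total = 1686
  Blue (5, 2): total = 1034
Minimum is at Green with total 906 blocks.

Green, total 906 blocks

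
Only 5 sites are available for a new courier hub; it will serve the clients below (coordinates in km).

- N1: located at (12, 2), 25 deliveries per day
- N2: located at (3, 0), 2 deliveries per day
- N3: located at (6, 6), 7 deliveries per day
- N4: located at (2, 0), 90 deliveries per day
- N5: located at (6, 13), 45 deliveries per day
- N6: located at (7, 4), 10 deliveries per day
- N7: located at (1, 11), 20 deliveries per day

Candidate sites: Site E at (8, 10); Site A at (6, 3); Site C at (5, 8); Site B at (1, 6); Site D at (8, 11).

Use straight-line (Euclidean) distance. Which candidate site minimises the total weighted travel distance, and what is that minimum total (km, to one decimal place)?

Site A, total 1284.4 km

Total weighted distance at each candidate:
  Site E (8, 10): total = 1691.3
  Site A (6, 3): total = 1284.4
  Site C (5, 8): total = 1405.8
  Site B (1, 6): total = 1438.1
  Site D (8, 11): total = 1773.8
Minimum is at Site A with total 1284.4 km.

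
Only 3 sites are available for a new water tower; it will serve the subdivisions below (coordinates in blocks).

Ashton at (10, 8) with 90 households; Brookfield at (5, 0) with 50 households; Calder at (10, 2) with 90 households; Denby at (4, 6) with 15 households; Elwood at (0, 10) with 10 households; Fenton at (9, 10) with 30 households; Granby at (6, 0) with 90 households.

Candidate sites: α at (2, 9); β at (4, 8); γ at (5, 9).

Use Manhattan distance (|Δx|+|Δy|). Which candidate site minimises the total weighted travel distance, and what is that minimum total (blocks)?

Total weighted distance at each candidate:
  α (2, 9): total = 4275
  β (4, 8): total = 3270
  γ (5, 9): total = 3240
Minimum is at γ with total 3240 blocks.

γ, total 3240 blocks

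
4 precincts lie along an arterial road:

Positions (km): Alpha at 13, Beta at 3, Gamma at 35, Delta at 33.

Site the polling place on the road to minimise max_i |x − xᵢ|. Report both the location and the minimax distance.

location 19, max distance 16

The 1-center on a line is the midpoint of the two extreme points: leftmost at 3, rightmost at 35.
Optimal location = (3 + 35)/2 = 19; maximum distance = (35 − 3)/2 = 16.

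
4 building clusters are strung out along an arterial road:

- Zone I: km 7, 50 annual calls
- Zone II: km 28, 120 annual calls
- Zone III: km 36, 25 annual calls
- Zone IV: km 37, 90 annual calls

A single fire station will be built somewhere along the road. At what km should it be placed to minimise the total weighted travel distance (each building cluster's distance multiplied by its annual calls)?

For a sum of weighted absolute distances on a line, the optimum is the weighted median (not the mean). Total weight W = 285; half-weight = 142.5.
Sort by position and accumulate weight:
  km 7 (Zone I, w=50) → cum 50
  km 28 (Zone II, w=120) → cum 170  ≥ 142.5 → median here
  km 36 (Zone III, w=25) → cum 195
  km 37 (Zone IV, w=90) → cum 285
Optimal location: km 28.

x = 28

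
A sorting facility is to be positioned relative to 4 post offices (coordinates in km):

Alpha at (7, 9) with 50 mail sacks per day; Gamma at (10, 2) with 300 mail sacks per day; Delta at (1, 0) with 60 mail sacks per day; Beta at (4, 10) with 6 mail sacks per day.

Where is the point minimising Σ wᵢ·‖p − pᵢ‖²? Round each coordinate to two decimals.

The minimiser of Σwᵢ‖p−pᵢ‖² is the weighted centroid p* = (Σwᵢpᵢ)/(Σwᵢ).
Σwᵢ = 416.
Σwᵢxᵢ = 50·7 + 300·10 + 60·1 + 6·4 = 3434.
Σwᵢyᵢ = 50·9 + 300·2 + 60·0 + 6·10 = 1110.
x* = 3434/416 = 8.25, y* = 1110/416 = 2.67.

(8.25, 2.67)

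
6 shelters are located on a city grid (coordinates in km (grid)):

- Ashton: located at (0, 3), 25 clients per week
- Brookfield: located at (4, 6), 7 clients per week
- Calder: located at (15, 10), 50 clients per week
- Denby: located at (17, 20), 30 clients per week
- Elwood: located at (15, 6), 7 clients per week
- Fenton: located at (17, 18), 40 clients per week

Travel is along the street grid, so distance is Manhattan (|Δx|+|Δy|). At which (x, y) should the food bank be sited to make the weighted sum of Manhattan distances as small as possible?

(15, 10)

Manhattan distance separates: Σwᵢ(|x−xᵢ|+|y−yᵢ|) = Σwᵢ|x−xᵢ| + Σwᵢ|y−yᵢ|, so x and y are optimised independently as 1-D weighted medians.
Total weight W = 159; half = 79.5.
x-coordinate, sorted with cumulative weight:
  x=0 (Ashton, w=25) cum 25
  x=4 (Brookfield, w=7) cum 32
  x=15 (Calder, w=50) cum 82  ← median
  x=15 (Elwood, w=7) cum 89
  x=17 (Denby, w=30) cum 119
  x=17 (Fenton, w=40) cum 159
⇒ x* = 15
y-coordinate, sorted with cumulative weight:
  y=3 (Ashton, w=25) cum 25
  y=6 (Brookfield, w=7) cum 32
  y=6 (Elwood, w=7) cum 39
  y=10 (Calder, w=50) cum 89  ← median
  y=18 (Fenton, w=40) cum 129
  y=20 (Denby, w=30) cum 159
⇒ y* = 10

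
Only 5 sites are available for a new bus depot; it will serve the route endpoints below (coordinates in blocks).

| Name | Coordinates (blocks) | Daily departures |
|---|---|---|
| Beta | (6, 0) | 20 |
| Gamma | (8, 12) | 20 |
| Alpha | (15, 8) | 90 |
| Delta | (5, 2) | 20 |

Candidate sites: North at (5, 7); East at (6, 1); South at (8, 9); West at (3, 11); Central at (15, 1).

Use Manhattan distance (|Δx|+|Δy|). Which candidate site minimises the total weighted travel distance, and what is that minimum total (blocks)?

South, total 1200 blocks

Total weighted distance at each candidate:
  North (5, 7): total = 1410
  East (6, 1): total = 1760
  South (8, 9): total = 1200
  West (3, 11): total = 1970
  Central (15, 1): total = 1410
Minimum is at South with total 1200 blocks.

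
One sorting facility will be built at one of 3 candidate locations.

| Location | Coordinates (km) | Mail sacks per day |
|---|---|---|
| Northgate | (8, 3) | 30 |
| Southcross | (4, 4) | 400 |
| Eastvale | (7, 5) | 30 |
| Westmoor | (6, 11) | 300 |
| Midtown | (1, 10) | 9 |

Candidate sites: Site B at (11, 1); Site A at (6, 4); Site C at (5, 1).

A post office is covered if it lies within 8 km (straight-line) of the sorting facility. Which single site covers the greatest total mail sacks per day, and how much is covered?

Site A, covering 769

Coverage radius r = 8 km; a point is covered iff (Δx)²+(Δy)² ≤ 8² = 64.
  Site B (11, 1): covers {Northgate, Southcross, Eastvale} → 460
  Site A (6, 4): covers {Northgate, Southcross, Eastvale, Westmoor, Midtown} → 769
  Site C (5, 1): covers {Northgate, Southcross, Eastvale} → 460
Maximum coverage at Site A: 769 mail sacks per day.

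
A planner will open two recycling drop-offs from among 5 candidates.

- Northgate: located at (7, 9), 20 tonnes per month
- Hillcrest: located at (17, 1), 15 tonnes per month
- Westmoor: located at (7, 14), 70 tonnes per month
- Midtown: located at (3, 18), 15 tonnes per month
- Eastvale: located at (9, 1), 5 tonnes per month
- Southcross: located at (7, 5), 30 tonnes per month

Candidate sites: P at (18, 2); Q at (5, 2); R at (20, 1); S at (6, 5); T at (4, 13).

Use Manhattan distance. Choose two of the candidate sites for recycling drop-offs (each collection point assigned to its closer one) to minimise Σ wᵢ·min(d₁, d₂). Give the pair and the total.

Evaluate every pair (each demand assigned to the nearer of the two):
  {S, T}: total = 760
  {Q, T}: total = 880
  {P, T}: total = 920
  {R, T}: total = 940
  {P, S}: total = 1135
  {R, S}: total = 1150
  {Q, S}: total = 1290
  {P, Q}: total = 1635
  {Q, R}: total = 1650
  {P, R}: total = 2935
Best pair: {S, T} with total 760.

{S, T}, total 760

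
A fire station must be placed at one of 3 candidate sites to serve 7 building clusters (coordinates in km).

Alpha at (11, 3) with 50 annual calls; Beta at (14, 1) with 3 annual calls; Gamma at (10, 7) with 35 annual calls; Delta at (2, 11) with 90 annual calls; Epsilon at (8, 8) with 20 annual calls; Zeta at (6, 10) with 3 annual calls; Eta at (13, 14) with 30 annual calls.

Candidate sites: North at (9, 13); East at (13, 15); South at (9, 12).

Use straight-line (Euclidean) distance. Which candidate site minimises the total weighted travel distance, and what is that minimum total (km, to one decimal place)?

South, total 1539.5 km

Total weighted distance at each candidate:
  North (9, 13): total = 1655.4
  East (13, 15): total = 2230.7
  South (9, 12): total = 1539.5
Minimum is at South with total 1539.5 km.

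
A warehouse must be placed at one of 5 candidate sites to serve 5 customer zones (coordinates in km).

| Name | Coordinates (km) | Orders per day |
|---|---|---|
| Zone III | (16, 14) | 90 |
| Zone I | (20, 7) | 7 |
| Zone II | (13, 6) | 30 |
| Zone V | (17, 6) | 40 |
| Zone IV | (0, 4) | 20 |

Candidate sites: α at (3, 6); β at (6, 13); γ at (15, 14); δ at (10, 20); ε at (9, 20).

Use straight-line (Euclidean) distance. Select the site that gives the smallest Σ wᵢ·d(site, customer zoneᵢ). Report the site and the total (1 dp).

Total weighted distance at each candidate:
  α (3, 6): total = 2425.1
  β (6, 13): total = 2046.0
  γ (15, 14): total = 1088.0
  δ (10, 20): total = 2311.5
  ε (9, 20): total = 2397.9
Minimum is at γ with total 1088.0 km.

γ, total 1088.0 km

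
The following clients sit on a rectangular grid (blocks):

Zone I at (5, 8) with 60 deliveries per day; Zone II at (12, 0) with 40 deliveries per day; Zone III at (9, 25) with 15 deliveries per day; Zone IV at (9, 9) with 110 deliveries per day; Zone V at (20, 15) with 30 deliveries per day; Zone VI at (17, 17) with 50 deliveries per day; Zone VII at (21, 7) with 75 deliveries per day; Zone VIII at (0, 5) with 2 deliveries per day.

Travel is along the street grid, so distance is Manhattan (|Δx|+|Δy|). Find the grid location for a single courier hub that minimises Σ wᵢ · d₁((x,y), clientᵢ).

(12, 9)

Manhattan distance separates: Σwᵢ(|x−xᵢ|+|y−yᵢ|) = Σwᵢ|x−xᵢ| + Σwᵢ|y−yᵢ|, so x and y are optimised independently as 1-D weighted medians.
Total weight W = 382; half = 191.
x-coordinate, sorted with cumulative weight:
  x=0 (Zone VIII, w=2) cum 2
  x=5 (Zone I, w=60) cum 62
  x=9 (Zone III, w=15) cum 77
  x=9 (Zone IV, w=110) cum 187
  x=12 (Zone II, w=40) cum 227  ← median
  x=17 (Zone VI, w=50) cum 277
  x=20 (Zone V, w=30) cum 307
  x=21 (Zone VII, w=75) cum 382
⇒ x* = 12
y-coordinate, sorted with cumulative weight:
  y=0 (Zone II, w=40) cum 40
  y=5 (Zone VIII, w=2) cum 42
  y=7 (Zone VII, w=75) cum 117
  y=8 (Zone I, w=60) cum 177
  y=9 (Zone IV, w=110) cum 287  ← median
  y=15 (Zone V, w=30) cum 317
  y=17 (Zone VI, w=50) cum 367
  y=25 (Zone III, w=15) cum 382
⇒ y* = 9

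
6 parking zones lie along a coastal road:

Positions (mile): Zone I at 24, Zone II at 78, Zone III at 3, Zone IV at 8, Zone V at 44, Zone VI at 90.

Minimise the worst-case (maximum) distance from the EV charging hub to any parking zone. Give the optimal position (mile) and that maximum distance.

location 46.5, max distance 43.5

The 1-center on a line is the midpoint of the two extreme points: leftmost at 3, rightmost at 90.
Optimal location = (3 + 90)/2 = 46.5; maximum distance = (90 − 3)/2 = 43.5.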